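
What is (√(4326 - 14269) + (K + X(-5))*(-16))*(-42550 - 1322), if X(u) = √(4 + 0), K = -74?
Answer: -50540544 - 43872*I*√9943 ≈ -5.0541e+7 - 4.3747e+6*I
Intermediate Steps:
X(u) = 2 (X(u) = √4 = 2)
(√(4326 - 14269) + (K + X(-5))*(-16))*(-42550 - 1322) = (√(4326 - 14269) + (-74 + 2)*(-16))*(-42550 - 1322) = (√(-9943) - 72*(-16))*(-43872) = (I*√9943 + 1152)*(-43872) = (1152 + I*√9943)*(-43872) = -50540544 - 43872*I*√9943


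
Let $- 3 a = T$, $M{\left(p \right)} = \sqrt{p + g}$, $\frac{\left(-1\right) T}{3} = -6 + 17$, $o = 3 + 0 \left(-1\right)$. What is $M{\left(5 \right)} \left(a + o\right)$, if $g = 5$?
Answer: $14 \sqrt{10} \approx 44.272$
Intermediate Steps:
$o = 3$ ($o = 3 + 0 = 3$)
$T = -33$ ($T = - 3 \left(-6 + 17\right) = \left(-3\right) 11 = -33$)
$M{\left(p \right)} = \sqrt{5 + p}$ ($M{\left(p \right)} = \sqrt{p + 5} = \sqrt{5 + p}$)
$a = 11$ ($a = \left(- \frac{1}{3}\right) \left(-33\right) = 11$)
$M{\left(5 \right)} \left(a + o\right) = \sqrt{5 + 5} \left(11 + 3\right) = \sqrt{10} \cdot 14 = 14 \sqrt{10}$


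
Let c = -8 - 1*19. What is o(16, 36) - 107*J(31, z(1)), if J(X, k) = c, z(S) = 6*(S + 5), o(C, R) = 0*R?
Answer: 2889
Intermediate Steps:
o(C, R) = 0
z(S) = 30 + 6*S (z(S) = 6*(5 + S) = 30 + 6*S)
c = -27 (c = -8 - 19 = -27)
J(X, k) = -27
o(16, 36) - 107*J(31, z(1)) = 0 - 107*(-27) = 0 + 2889 = 2889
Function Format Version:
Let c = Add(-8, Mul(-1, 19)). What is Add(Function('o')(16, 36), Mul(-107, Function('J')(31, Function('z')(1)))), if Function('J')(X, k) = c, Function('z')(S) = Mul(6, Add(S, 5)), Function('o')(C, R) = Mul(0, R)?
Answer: 2889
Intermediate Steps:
Function('o')(C, R) = 0
Function('z')(S) = Add(30, Mul(6, S)) (Function('z')(S) = Mul(6, Add(5, S)) = Add(30, Mul(6, S)))
c = -27 (c = Add(-8, -19) = -27)
Function('J')(X, k) = -27
Add(Function('o')(16, 36), Mul(-107, Function('J')(31, Function('z')(1)))) = Add(0, Mul(-107, -27)) = Add(0, 2889) = 2889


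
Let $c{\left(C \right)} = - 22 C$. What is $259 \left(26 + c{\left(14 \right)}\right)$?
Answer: $-73038$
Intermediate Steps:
$259 \left(26 + c{\left(14 \right)}\right) = 259 \left(26 - 308\right) = 259 \left(-282\right) = -73038$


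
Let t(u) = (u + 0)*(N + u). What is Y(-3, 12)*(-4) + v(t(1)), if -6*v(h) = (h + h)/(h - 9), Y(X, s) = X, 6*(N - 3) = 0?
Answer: 184/15 ≈ 12.267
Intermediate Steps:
N = 3 (N = 3 + (⅙)*0 = 3 + 0 = 3)
t(u) = u*(3 + u) (t(u) = (u + 0)*(3 + u) = u*(3 + u))
v(h) = -h/(3*(-9 + h)) (v(h) = -(h + h)/(6*(h - 9)) = -2*h/(6*(-9 + h)) = -h/(3*(-9 + h)))
Y(-3, 12)*(-4) + v(t(1)) = -3*(-4) - 1*(3 + 1)/(-27 + 3*(1*(3 + 1))) = 12 - 1*4/(-27 + 3*(1*4)) = 12 - 1*4/(-27 + 3*4) = 12 - 1*4/(-27 + 12) = 12 - 1*4/(-15) = 12 - 1*4*(-1/15) = 12 + 4/15 = 184/15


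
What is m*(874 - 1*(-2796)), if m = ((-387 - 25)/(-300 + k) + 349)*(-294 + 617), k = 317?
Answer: 384979330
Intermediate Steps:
m = 104899 (m = ((-387 - 25)/(-300 + 317) + 349)*(-294 + 617) = (-412/17 + 349)*323 = (5521/17)*323 = 104899)
m*(874 - 1*(-2796)) = 104899*(874 - 1*(-2796)) = 104899*(874 + 2796) = 104899*3670 = 384979330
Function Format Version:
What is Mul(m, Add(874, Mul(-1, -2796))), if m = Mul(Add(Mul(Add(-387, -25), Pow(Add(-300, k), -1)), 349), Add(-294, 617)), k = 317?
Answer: 384979330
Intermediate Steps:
m = 104899 (m = Mul(Add(Mul(Add(-387, -25), Pow(Add(-300, 317), -1)), 349), Add(-294, 617)) = Mul(Add(Mul(-412, Pow(17, -1)), 349), 323) = Mul(Add(Mul(-412, Rational(1, 17)), 349), 323) = Mul(Add(Rational(-412, 17), 349), 323) = Mul(Rational(5521, 17), 323) = 104899)
Mul(m, Add(874, Mul(-1, -2796))) = Mul(104899, Add(874, Mul(-1, -2796))) = Mul(104899, Add(874, 2796)) = Mul(104899, 3670) = 384979330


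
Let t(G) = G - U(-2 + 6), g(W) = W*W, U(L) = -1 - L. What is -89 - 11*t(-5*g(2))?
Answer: 76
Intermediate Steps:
g(W) = W²
t(G) = 5 + G (t(G) = G - (-1 - (-2 + 6)) = G - (-1 - 1*4) = G - (-1 - 4) = G - 1*(-5) = G + 5 = 5 + G)
-89 - 11*t(-5*g(2)) = -89 - 11*(5 - 5*2²) = -89 - 11*(5 - 5*4) = -89 - 11*(5 - 20) = -89 - 11*(-15) = -89 + 165 = 76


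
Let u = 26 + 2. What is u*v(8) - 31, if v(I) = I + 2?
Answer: 249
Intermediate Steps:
v(I) = 2 + I
u = 28
u*v(8) - 31 = 28*(2 + 8) - 31 = 28*10 - 31 = 280 - 31 = 249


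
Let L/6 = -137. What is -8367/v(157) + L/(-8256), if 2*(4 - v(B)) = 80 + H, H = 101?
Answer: 23049685/238048 ≈ 96.828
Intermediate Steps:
L = -822 (L = 6*(-137) = -822)
v(B) = -173/2 (v(B) = 4 - (80 + 101)/2 = 4 - ½*181 = 4 - 181/2 = -173/2)
-8367/v(157) + L/(-8256) = -8367/(-173/2) - 822/(-8256) = -8367*(-2/173) - 822*(-1/8256) = 16734/173 + 137/1376 = 23049685/238048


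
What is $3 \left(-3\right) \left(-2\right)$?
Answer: $18$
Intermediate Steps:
$3 \left(-3\right) \left(-2\right) = \left(-9\right) \left(-2\right) = 18$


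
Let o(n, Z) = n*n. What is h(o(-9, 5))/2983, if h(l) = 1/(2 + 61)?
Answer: 1/187929 ≈ 5.3212e-6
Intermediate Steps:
o(n, Z) = n**2
h(l) = 1/63
h(o(-9, 5))/2983 = (1/63)/2983 = (1/63)*(1/2983) = 1/187929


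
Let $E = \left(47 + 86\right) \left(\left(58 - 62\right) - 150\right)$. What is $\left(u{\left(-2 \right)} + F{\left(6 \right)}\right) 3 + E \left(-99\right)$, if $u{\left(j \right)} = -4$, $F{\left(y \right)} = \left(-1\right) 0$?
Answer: $2027706$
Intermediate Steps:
$F{\left(y \right)} = 0$
$E = -20482$ ($E = 133 \left(\left(58 - 62\right) - 150\right) = 133 \left(-4 - 150\right) = 133 \left(-154\right) = -20482$)
$\left(u{\left(-2 \right)} + F{\left(6 \right)}\right) 3 + E \left(-99\right) = \left(-4 + 0\right) 3 - -2027718 = \left(-4\right) 3 + 2027718 = -12 + 2027718 = 2027706$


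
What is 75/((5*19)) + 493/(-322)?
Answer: -4537/6118 ≈ -0.74158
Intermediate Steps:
75/((5*19)) + 493/(-322) = 75/95 + 493*(-1/322) = 75*(1/95) - 493/322 = 15/19 - 493/322 = -4537/6118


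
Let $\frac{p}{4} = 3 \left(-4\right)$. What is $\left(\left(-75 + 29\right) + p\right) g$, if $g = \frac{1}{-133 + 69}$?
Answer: $\frac{47}{32} \approx 1.4688$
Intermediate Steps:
$p = -48$ ($p = 4 \cdot 3 \left(-4\right) = 4 \left(-12\right) = -48$)
$g = - \frac{1}{64}$ ($g = \frac{1}{-64} = - \frac{1}{64} \approx -0.015625$)
$\left(\left(-75 + 29\right) + p\right) g = \left(\left(-75 + 29\right) - 48\right) \left(- \frac{1}{64}\right) = \left(-46 - 48\right) \left(- \frac{1}{64}\right) = \left(-94\right) \left(- \frac{1}{64}\right) = \frac{47}{32}$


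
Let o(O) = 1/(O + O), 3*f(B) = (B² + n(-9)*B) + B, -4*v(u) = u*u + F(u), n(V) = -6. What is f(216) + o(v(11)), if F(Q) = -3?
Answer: 896327/59 ≈ 15192.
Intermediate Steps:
v(u) = ¾ - u²/4 (v(u) = -(u*u - 3)/4 = -(u² - 3)/4 = -(-3 + u²)/4 = ¾ - u²/4)
f(B) = -5*B/3 + B²/3 (f(B) = ((B² - 6*B) + B)/3 = (B² - 5*B)/3 = -5*B/3 + B²/3)
o(O) = 1/(2*O)
f(216) + o(v(11)) = (⅓)*216*(-5 + 216) + 1/(2*(¾ - ¼*11²)) = (⅓)*216*211 + 1/(2*(¾ - ¼*121)) = 15192 + 1/(2*(¾ - 121/4)) = 15192 + 1/(2*(-59/2)) = 15192 + (½)*(-2/59) = 15192 - 1/59 = 896327/59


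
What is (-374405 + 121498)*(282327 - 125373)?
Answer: -39694765278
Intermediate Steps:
(-374405 + 121498)*(282327 - 125373) = -252907*156954 = -39694765278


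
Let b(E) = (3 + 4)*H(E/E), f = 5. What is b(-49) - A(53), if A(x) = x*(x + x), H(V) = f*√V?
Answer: -5583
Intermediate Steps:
H(V) = 5*√V
b(E) = 35 (b(E) = (3 + 4)*(5*√(E/E)) = 7*(5*√1) = 7*(5*1) = 7*5 = 35)
A(x) = 2*x² (A(x) = x*(2*x) = 2*x²)
b(-49) - A(53) = 35 - 2*53² = 35 - 2*2809 = 35 - 1*5618 = 35 - 5618 = -5583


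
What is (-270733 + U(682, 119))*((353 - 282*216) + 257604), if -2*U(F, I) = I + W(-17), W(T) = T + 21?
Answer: -106717404505/2 ≈ -5.3359e+10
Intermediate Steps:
W(T) = 21 + T
U(F, I) = -2 - I/2 (U(F, I) = -(I + (21 - 17))/2 = -(I + 4)/2 = -(4 + I)/2 = -2 - I/2)
(-270733 + U(682, 119))*((353 - 282*216) + 257604) = (-270733 + (-2 - ½*119))*((353 - 282*216) + 257604) = (-270733 + (-2 - 119/2))*((353 - 60912) + 257604) = (-270733 - 123/2)*(-60559 + 257604) = -541589/2*197045 = -106717404505/2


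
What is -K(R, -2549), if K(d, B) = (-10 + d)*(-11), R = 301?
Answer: 3201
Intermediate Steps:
K(d, B) = 110 - 11*d
-K(R, -2549) = -(110 - 11*301) = -(110 - 3311) = -1*(-3201) = 3201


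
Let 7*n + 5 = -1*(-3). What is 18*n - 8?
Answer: -92/7 ≈ -13.143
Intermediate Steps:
n = -2/7 (n = -5/7 + (-1*(-3))/7 = -5/7 + (⅐)*3 = -5/7 + 3/7 = -2/7 ≈ -0.28571)
18*n - 8 = 18*(-2/7) - 8 = -36/7 - 8 = -92/7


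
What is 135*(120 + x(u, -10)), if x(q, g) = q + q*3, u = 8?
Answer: 20520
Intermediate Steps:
x(q, g) = 4*q (x(q, g) = q + 3*q = 4*q)
135*(120 + x(u, -10)) = 135*(120 + 4*8) = 135*(120 + 32) = 135*152 = 20520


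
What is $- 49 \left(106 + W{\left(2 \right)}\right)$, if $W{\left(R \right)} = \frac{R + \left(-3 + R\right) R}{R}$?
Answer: $-5194$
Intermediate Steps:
$W{\left(R \right)} = \frac{R + R \left(-3 + R\right)}{R}$
$- 49 \left(106 + W{\left(2 \right)}\right) = - 49 \left(106 + \left(-2 + 2\right)\right) = - 49 \left(106 + 0\right) = \left(-49\right) 106 = -5194$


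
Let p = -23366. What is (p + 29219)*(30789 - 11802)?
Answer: 111130911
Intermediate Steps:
(p + 29219)*(30789 - 11802) = (-23366 + 29219)*(30789 - 11802) = 5853*18987 = 111130911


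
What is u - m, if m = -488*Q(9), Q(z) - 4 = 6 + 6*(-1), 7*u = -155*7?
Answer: 1797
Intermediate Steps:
u = -155 (u = (-155*7)/7 = (⅐)*(-1085) = -155)
Q(z) = 4 (Q(z) = 4 + (6 + 6*(-1)) = 4 + (6 - 6) = 4 + 0 = 4)
m = -1952 (m = -488*4 = -1952)
u - m = -155 - 1*(-1952) = -155 + 1952 = 1797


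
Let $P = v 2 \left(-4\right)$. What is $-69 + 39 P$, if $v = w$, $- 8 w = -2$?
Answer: $-147$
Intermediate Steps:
$w = \frac{1}{4}$ ($w = \left(- \frac{1}{8}\right) \left(-2\right) = \frac{1}{4} \approx 0.25$)
$v = \frac{1}{4} \approx 0.25$
$P = -2$ ($P = \frac{1}{4} \cdot 2 \left(-4\right) = \frac{1}{2} \left(-4\right) = -2$)
$-69 + 39 P = -69 + 39 \left(-2\right) = -69 - 78 = -147$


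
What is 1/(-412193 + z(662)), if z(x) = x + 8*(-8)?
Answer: -1/411595 ≈ -2.4296e-6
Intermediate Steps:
z(x) = -64 + x (z(x) = x - 64 = -64 + x)
1/(-412193 + z(662)) = 1/(-412193 + (-64 + 662)) = 1/(-412193 + 598) = 1/(-411595) = -1/411595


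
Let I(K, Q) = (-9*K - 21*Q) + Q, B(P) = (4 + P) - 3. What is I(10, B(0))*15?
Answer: -1650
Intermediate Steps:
B(P) = 1 + P
I(K, Q) = -20*Q - 9*K (I(K, Q) = (-21*Q - 9*K) + Q = -20*Q - 9*K)
I(10, B(0))*15 = (-20*(1 + 0) - 9*10)*15 = (-20*1 - 90)*15 = (-20 - 90)*15 = -110*15 = -1650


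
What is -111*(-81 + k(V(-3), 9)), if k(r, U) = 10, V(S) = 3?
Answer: 7881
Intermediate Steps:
-111*(-81 + k(V(-3), 9)) = -111*(-81 + 10) = -111*(-71) = 7881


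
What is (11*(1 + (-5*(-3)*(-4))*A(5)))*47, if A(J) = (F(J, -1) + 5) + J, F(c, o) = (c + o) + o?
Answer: -402743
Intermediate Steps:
F(c, o) = c + 2*o
A(J) = 3 + 2*J (A(J) = ((J + 2*(-1)) + 5) + J = ((J - 2) + 5) + J = ((-2 + J) + 5) + J = (3 + J) + J = 3 + 2*J)
(11*(1 + (-5*(-3)*(-4))*A(5)))*47 = (11*(1 + (-5*(-3)*(-4))*(3 + 2*5)))*47 = (11*(1 + (15*(-4))*(3 + 10)))*47 = (11*(1 - 60*13))*47 = (11*(1 - 780))*47 = (11*(-779))*47 = -8569*47 = -402743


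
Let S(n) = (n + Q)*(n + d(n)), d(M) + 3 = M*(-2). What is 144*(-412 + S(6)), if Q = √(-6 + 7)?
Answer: -68400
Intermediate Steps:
d(M) = -3 - 2*M (d(M) = -3 + M*(-2) = -3 - 2*M)
Q = 1 (Q = √1 = 1)
S(n) = (1 + n)*(-3 - n) (S(n) = (n + 1)*(n + (-3 - 2*n)) = (1 + n)*(-3 - n))
144*(-412 + S(6)) = 144*(-412 + (-3 - 1*6² - 4*6)) = 144*(-412 + (-3 - 1*36 - 24)) = 144*(-412 + (-3 - 36 - 24)) = 144*(-412 - 63) = 144*(-475) = -68400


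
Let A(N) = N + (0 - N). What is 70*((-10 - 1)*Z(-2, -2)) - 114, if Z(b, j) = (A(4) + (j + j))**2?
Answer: -12434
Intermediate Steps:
A(N) = 0 (A(N) = N - N = 0)
Z(b, j) = 4*j**2 (Z(b, j) = (0 + (j + j))**2 = (0 + 2*j)**2 = (2*j)**2 = 4*j**2)
70*((-10 - 1)*Z(-2, -2)) - 114 = 70*((-10 - 1)*(4*(-2)**2)) - 114 = 70*(-44*4) - 114 = 70*(-11*16) - 114 = 70*(-176) - 114 = -12320 - 114 = -12434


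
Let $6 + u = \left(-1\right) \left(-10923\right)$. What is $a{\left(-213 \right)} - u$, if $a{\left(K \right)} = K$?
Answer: $-11130$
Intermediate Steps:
$u = 10917$ ($u = -6 - -10923 = -6 + 10923 = 10917$)
$a{\left(-213 \right)} - u = -213 - 10917 = -11130$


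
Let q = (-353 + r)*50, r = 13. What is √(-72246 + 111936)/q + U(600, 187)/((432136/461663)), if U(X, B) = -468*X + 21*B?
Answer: -127822019799/432136 - 63*√10/17000 ≈ -2.9579e+5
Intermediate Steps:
q = -17000 (q = (-353 + 13)*50 = -340*50 = -17000)
√(-72246 + 111936)/q + U(600, 187)/((432136/461663)) = √(-72246 + 111936)/(-17000) + (-468*600 + 21*187)/((432136/461663)) = √39690*(-1/17000) + (-280800 + 3927)/((432136*(1/461663))) = (63*√10)*(-1/17000) - 276873/432136/461663 = -63*√10/17000 - 276873*461663/432136 = -63*√10/17000 - 127822019799/432136 = -127822019799/432136 - 63*√10/17000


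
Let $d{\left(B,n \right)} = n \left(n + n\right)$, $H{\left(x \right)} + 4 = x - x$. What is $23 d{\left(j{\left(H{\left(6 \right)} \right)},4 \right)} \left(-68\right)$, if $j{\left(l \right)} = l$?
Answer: $-50048$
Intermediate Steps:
$H{\left(x \right)} = -4$ ($H{\left(x \right)} = -4 + \left(x - x\right) = -4 + 0 = -4$)
$d{\left(B,n \right)} = 2 n^{2}$ ($d{\left(B,n \right)} = n 2 n = 2 n^{2}$)
$23 d{\left(j{\left(H{\left(6 \right)} \right)},4 \right)} \left(-68\right) = 23 \cdot 2 \cdot 4^{2} \left(-68\right) = 23 \cdot 2 \cdot 16 \left(-68\right) = 23 \cdot 32 \left(-68\right) = 736 \left(-68\right) = -50048$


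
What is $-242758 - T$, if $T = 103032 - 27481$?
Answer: $-318309$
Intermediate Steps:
$T = 75551$ ($T = 103032 - 27481 = 75551$)
$-242758 - T = -242758 - 75551 = -318309$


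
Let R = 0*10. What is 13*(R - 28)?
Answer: -364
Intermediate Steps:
R = 0
13*(R - 28) = 13*(0 - 28) = 13*(-28) = -364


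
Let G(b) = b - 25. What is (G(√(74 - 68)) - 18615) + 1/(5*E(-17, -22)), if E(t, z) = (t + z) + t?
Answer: -5219201/280 + √6 ≈ -18638.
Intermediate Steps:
E(t, z) = z + 2*t
G(b) = -25 + b
(G(√(74 - 68)) - 18615) + 1/(5*E(-17, -22)) = ((-25 + √(74 - 68)) - 18615) + 1/(5*(-22 + 2*(-17))) = ((-25 + √6) - 18615) + 1/(5*(-22 - 34)) = (-18640 + √6) + 1/(5*(-56)) = (-18640 + √6) + 1/(-280) = (-18640 + √6) - 1/280 = -5219201/280 + √6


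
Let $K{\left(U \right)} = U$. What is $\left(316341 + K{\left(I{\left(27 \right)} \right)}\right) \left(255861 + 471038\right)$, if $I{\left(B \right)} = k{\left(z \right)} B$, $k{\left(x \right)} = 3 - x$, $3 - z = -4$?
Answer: $229869451467$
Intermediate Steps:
$z = 7$ ($z = 3 - -4 = 3 + 4 = 7$)
$I{\left(B \right)} = - 4 B$ ($I{\left(B \right)} = \left(3 - 7\right) B = - 4 B$)
$\left(316341 + K{\left(I{\left(27 \right)} \right)}\right) \left(255861 + 471038\right) = \left(316341 - 108\right) \left(255861 + 471038\right) = \left(316341 - 108\right) 726899 = 316233 \cdot 726899 = 229869451467$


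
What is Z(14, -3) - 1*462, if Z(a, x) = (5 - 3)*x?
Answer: -468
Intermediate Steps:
Z(a, x) = 2*x
Z(14, -3) - 1*462 = 2*(-3) - 1*462 = -6 - 462 = -468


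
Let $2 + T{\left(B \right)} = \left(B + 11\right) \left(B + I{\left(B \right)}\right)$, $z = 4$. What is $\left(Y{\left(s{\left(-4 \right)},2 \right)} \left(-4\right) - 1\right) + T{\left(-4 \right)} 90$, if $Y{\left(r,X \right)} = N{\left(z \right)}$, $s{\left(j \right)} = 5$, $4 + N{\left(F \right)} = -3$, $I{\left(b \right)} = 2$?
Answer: $-1413$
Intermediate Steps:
$N{\left(F \right)} = -7$ ($N{\left(F \right)} = -4 - 3 = -7$)
$Y{\left(r,X \right)} = -7$
$T{\left(B \right)} = -2 + \left(2 + B\right) \left(11 + B\right)$ ($T{\left(B \right)} = -2 + \left(B + 11\right) \left(B + 2\right) = -2 + \left(11 + B\right) \left(2 + B\right) = -2 + \left(2 + B\right) \left(11 + B\right)$)
$\left(Y{\left(s{\left(-4 \right)},2 \right)} \left(-4\right) - 1\right) + T{\left(-4 \right)} 90 = \left(\left(-7\right) \left(-4\right) - 1\right) + \left(20 + \left(-4\right)^{2} + 13 \left(-4\right)\right) 90 = \left(28 - 1\right) + \left(20 + 16 - 52\right) 90 = 27 - 1440 = -1413$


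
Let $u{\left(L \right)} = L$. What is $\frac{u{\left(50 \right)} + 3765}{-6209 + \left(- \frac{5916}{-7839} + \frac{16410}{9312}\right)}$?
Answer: $- \frac{442035984}{719132071} \approx -0.61468$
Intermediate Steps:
$\frac{u{\left(50 \right)} + 3765}{-6209 + \left(- \frac{5916}{-7839} + \frac{16410}{9312}\right)} = \frac{50 + 3765}{-6209 + \left(- \frac{5916}{-7839} + \frac{16410}{9312}\right)} = \frac{3815}{-6209 + \left(\left(-5916\right) \left(- \frac{1}{7839}\right) + 16410 \cdot \frac{1}{9312}\right)} = \frac{3815}{-6209 + \left(\frac{1972}{2613} + \frac{2735}{1552}\right)} = \frac{3815}{-6209 + \frac{10207099}{4055376}} = \frac{3815}{- \frac{25169622485}{4055376}} = 3815 \left(- \frac{4055376}{25169622485}\right) = - \frac{442035984}{719132071}$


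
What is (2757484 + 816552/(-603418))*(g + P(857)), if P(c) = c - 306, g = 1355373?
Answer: 1128070913272057120/301709 ≈ 3.7389e+12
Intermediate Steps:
P(c) = -306 + c
(2757484 + 816552/(-603418))*(g + P(857)) = (2757484 + 816552/(-603418))*(1355373 + (-306 + 857)) = (2757484 + 816552*(-1/603418))*(1355373 + 551) = (2757484 - 408276/301709)*1355924 = (831957331880/301709)*1355924 = 1128070913272057120/301709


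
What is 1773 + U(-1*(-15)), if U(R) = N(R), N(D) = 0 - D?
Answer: 1758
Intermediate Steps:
N(D) = -D
U(R) = -R
1773 + U(-1*(-15)) = 1773 - (-1)*(-15) = 1773 - 1*15 = 1773 - 15 = 1758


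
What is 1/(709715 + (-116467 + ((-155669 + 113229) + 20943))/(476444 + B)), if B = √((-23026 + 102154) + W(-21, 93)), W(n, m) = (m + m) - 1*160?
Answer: 80552195927697557/57169078407299610121183 - 68982*√79154/57169078407299610121183 ≈ 1.4090e-6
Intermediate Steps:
W(n, m) = -160 + 2*m (W(n, m) = 2*m - 160 = -160 + 2*m)
B = √79154 (B = √((-23026 + 102154) + (-160 + 2*93)) = √(79128 + (-160 + 186)) = √(79128 + 26) = √79154 ≈ 281.34)
1/(709715 + (-116467 + ((-155669 + 113229) + 20943))/(476444 + B)) = 1/(709715 + (-116467 + ((-155669 + 113229) + 20943))/(476444 + √79154)) = 1/(709715 + (-116467 + (-42440 + 20943))/(476444 + √79154)) = 1/(709715 + (-116467 - 21497)/(476444 + √79154)) = 1/(709715 - 137964/(476444 + √79154))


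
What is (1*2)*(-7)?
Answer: -14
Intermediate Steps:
(1*2)*(-7) = 2*(-7) = -14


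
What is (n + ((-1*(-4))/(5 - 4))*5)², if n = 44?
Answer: 4096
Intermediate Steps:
(n + ((-1*(-4))/(5 - 4))*5)² = (44 + ((-1*(-4))/(5 - 4))*5)² = (44 + (4/1)*5)² = (44 + (4*1)*5)² = (44 + 4*5)² = (44 + 20)² = 64² = 4096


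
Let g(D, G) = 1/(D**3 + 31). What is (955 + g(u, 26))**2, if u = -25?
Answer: 221779675968361/243172836 ≈ 9.1203e+5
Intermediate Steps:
g(D, G) = 1/(31 + D**3)
(955 + g(u, 26))**2 = (955 + 1/(31 + (-25)**3))**2 = (955 + 1/(31 - 15625))**2 = (955 + 1/(-15594))**2 = (955 - 1/15594)**2 = (14892269/15594)**2 = 221779675968361/243172836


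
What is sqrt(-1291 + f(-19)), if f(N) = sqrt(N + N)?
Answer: sqrt(-1291 + I*sqrt(38)) ≈ 0.08578 + 35.931*I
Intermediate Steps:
f(N) = sqrt(2)*sqrt(N) (f(N) = sqrt(2*N) = sqrt(2)*sqrt(N))
sqrt(-1291 + f(-19)) = sqrt(-1291 + sqrt(2)*sqrt(-19)) = sqrt(-1291 + sqrt(2)*(I*sqrt(19))) = sqrt(-1291 + I*sqrt(38))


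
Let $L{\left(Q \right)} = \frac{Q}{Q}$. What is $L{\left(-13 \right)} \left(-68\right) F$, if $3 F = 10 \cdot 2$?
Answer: $- \frac{1360}{3} \approx -453.33$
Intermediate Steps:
$L{\left(Q \right)} = 1$
$F = \frac{20}{3}$ ($F = \frac{10 \cdot 2}{3} = \frac{1}{3} \cdot 20 = \frac{20}{3} \approx 6.6667$)
$L{\left(-13 \right)} \left(-68\right) F = 1 \left(-68\right) \frac{20}{3} = \left(-68\right) \frac{20}{3} = - \frac{1360}{3}$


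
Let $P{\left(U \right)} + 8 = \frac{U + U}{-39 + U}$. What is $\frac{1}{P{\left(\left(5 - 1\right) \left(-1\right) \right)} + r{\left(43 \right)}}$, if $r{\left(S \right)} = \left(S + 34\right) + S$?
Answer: $\frac{43}{4824} \approx 0.0089138$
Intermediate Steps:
$P{\left(U \right)} = -8 + \frac{2 U}{-39 + U}$ ($P{\left(U \right)} = -8 + \frac{U + U}{-39 + U} = -8 + \frac{2 U}{-39 + U}$)
$r{\left(S \right)} = 34 + 2 S$ ($r{\left(S \right)} = \left(34 + S\right) + S = 34 + 2 S$)
$\frac{1}{P{\left(\left(5 - 1\right) \left(-1\right) \right)} + r{\left(43 \right)}} = \frac{1}{\frac{6 \left(52 - \left(5 - 1\right) \left(-1\right)\right)}{-39 + \left(5 - 1\right) \left(-1\right)} + \left(34 + 2 \cdot 43\right)} = \frac{1}{\frac{6 \left(52 - 4 \left(-1\right)\right)}{-39 + 4 \left(-1\right)} + \left(34 + 86\right)} = \frac{1}{\frac{6 \left(52 - -4\right)}{-39 - 4} + 120} = \frac{1}{\frac{6 \left(52 + 4\right)}{-43} + 120} = \frac{1}{6 \left(- \frac{1}{43}\right) 56 + 120} = \frac{1}{- \frac{336}{43} + 120} = \frac{1}{\frac{4824}{43}} = \frac{43}{4824}$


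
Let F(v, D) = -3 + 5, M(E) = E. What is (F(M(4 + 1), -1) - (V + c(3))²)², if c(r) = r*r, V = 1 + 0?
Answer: 9604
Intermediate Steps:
V = 1
c(r) = r²
F(v, D) = 2
(F(M(4 + 1), -1) - (V + c(3))²)² = (2 - (1 + 3²)²)² = (2 - (1 + 9)²)² = (2 - 1*10²)² = (2 - 1*100)² = (2 - 100)² = (-98)² = 9604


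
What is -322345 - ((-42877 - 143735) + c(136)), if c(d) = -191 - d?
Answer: -135406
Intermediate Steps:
-322345 - ((-42877 - 143735) + c(136)) = -322345 - ((-42877 - 143735) + (-191 - 1*136)) = -322345 - (-186612 + (-191 - 136)) = -322345 - (-186612 - 327) = -322345 - 1*(-186939) = -322345 + 186939 = -135406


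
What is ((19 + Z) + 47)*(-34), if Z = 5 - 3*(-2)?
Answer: -2618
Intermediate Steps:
Z = 11 (Z = 5 + 6 = 11)
((19 + Z) + 47)*(-34) = ((19 + 11) + 47)*(-34) = (30 + 47)*(-34) = 77*(-34) = -2618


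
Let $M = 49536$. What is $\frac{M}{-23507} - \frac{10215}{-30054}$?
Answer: $- \frac{416210313}{235493126} \approx -1.7674$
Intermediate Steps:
$\frac{M}{-23507} - \frac{10215}{-30054} = \frac{49536}{-23507} - \frac{10215}{-30054} = 49536 \left(- \frac{1}{23507}\right) - - \frac{3405}{10018} = - \frac{49536}{23507} + \frac{3405}{10018} = - \frac{416210313}{235493126}$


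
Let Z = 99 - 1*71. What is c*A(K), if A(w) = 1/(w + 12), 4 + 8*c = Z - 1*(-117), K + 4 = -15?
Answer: -141/56 ≈ -2.5179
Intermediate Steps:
K = -19 (K = -4 - 15 = -19)
Z = 28 (Z = 99 - 71 = 28)
c = 141/8 (c = -½ + (28 - 1*(-117))/8 = -½ + (28 + 117)/8 = -½ + (⅛)*145 = -½ + 145/8 = 141/8 ≈ 17.625)
A(w) = 1/(12 + w)
c*A(K) = 141/(8*(12 - 19)) = (141/8)/(-7) = (141/8)*(-⅐) = -141/56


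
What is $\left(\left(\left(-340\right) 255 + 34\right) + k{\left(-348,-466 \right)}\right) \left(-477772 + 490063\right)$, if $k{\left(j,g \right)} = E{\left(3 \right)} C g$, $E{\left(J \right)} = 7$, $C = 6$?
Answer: $-1305771258$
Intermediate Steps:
$k{\left(j,g \right)} = 42 g$ ($k{\left(j,g \right)} = 7 \cdot 6 g = 42 g$)
$\left(\left(\left(-340\right) 255 + 34\right) + k{\left(-348,-466 \right)}\right) \left(-477772 + 490063\right) = \left(\left(\left(-340\right) 255 + 34\right) + 42 \left(-466\right)\right) \left(-477772 + 490063\right) = \left(\left(-86700 + 34\right) - 19572\right) 12291 = \left(-86666 - 19572\right) 12291 = \left(-106238\right) 12291 = -1305771258$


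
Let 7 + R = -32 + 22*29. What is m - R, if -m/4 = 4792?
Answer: -19767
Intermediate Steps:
m = -19168 (m = -4*4792 = -19168)
R = 599 (R = -7 + (-32 + 22*29) = -7 + (-32 + 638) = -7 + 606 = 599)
m - R = -19168 - 1*599 = -19168 - 599 = -19767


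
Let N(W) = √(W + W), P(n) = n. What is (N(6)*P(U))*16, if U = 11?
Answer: 352*√3 ≈ 609.68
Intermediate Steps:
N(W) = √2*√W (N(W) = √(2*W) = √2*√W)
(N(6)*P(U))*16 = ((√2*√6)*11)*16 = ((2*√3)*11)*16 = (22*√3)*16 = 352*√3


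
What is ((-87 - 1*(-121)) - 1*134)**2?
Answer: 10000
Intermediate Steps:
((-87 - 1*(-121)) - 1*134)**2 = ((-87 + 121) - 134)**2 = (34 - 134)**2 = (-100)**2 = 10000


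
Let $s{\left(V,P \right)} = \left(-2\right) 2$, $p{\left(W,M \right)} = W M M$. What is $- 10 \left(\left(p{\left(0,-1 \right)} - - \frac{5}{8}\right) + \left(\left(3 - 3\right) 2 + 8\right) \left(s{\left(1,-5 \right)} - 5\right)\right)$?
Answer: $\frac{2855}{4} \approx 713.75$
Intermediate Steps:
$p{\left(W,M \right)} = W M^{2}$ ($p{\left(W,M \right)} = M W M = W M^{2}$)
$s{\left(V,P \right)} = -4$
$- 10 \left(\left(p{\left(0,-1 \right)} - - \frac{5}{8}\right) + \left(\left(3 - 3\right) 2 + 8\right) \left(s{\left(1,-5 \right)} - 5\right)\right) = - 10 \left(\left(0 \left(-1\right)^{2} - - \frac{5}{8}\right) + \left(\left(3 - 3\right) 2 + 8\right) \left(-4 - 5\right)\right) = - 10 \left(\left(0 \cdot 1 - \left(-5\right) \frac{1}{8}\right) + \left(0 \cdot 2 + 8\right) \left(-9\right)\right) = - 10 \left(\left(0 - - \frac{5}{8}\right) + \left(0 + 8\right) \left(-9\right)\right) = - 10 \left(\left(0 + \frac{5}{8}\right) + 8 \left(-9\right)\right) = - 10 \left(\frac{5}{8} - 72\right) = \left(-10\right) \left(- \frac{571}{8}\right) = \frac{2855}{4}$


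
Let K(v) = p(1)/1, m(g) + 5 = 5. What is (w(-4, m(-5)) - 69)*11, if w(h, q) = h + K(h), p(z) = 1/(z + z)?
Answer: -1595/2 ≈ -797.50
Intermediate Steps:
m(g) = 0 (m(g) = -5 + 5 = 0)
p(z) = 1/(2*z)
K(v) = ½ (K(v) = ((½)/1)/1 = ((½)*1)*1 = (½)*1 = ½)
w(h, q) = ½ + h (w(h, q) = h + ½ = ½ + h)
(w(-4, m(-5)) - 69)*11 = ((½ - 4) - 69)*11 = (-7/2 - 69)*11 = -145/2*11 = -1595/2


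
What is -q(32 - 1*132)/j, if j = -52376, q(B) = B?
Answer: -25/13094 ≈ -0.0019093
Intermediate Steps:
-q(32 - 1*132)/j = -(32 - 1*132)/(-52376) = -(32 - 132)*(-1)/52376 = -(-100)*(-1)/52376 = -1*25/13094 = -25/13094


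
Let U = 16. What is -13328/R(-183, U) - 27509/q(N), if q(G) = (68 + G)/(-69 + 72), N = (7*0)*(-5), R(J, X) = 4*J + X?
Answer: -14545757/12172 ≈ -1195.0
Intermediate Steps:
R(J, X) = X + 4*J
N = 0 (N = 0*(-5) = 0)
q(G) = 68/3 + G/3 (q(G) = (68 + G)/3 = (68 + G)*(⅓) = 68/3 + G/3)
-13328/R(-183, U) - 27509/q(N) = -13328/(16 + 4*(-183)) - 27509/(68/3 + (⅓)*0) = -13328/(16 - 732) - 27509/(68/3 + 0) = -13328/(-716) - 27509/68/3 = -13328*(-1/716) - 27509*3/68 = 3332/179 - 82527/68 = -14545757/12172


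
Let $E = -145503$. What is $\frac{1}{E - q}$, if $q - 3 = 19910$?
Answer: $- \frac{1}{165416} \approx -6.0454 \cdot 10^{-6}$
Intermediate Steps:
$q = 19913$ ($q = 3 + 19910 = 19913$)
$\frac{1}{E - q} = \frac{1}{-145503 - 19913} = \frac{1}{-165416} = - \frac{1}{165416}$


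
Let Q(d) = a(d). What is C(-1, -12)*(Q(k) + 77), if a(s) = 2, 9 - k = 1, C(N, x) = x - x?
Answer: 0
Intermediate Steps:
C(N, x) = 0
k = 8 (k = 9 - 1*1 = 9 - 1 = 8)
Q(d) = 2
C(-1, -12)*(Q(k) + 77) = 0*(2 + 77) = 0*79 = 0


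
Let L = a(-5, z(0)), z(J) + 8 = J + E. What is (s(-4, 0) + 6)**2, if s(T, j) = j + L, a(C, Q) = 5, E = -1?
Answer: 121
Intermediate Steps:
z(J) = -9 + J (z(J) = -8 + (J - 1) = -8 + (-1 + J) = -9 + J)
L = 5
s(T, j) = 5 + j (s(T, j) = j + 5 = 5 + j)
(s(-4, 0) + 6)**2 = ((5 + 0) + 6)**2 = (5 + 6)**2 = 11**2 = 121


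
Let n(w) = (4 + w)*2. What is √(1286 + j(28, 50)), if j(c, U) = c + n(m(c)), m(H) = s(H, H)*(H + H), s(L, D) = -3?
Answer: √986 ≈ 31.401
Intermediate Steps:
m(H) = -6*H (m(H) = -3*(H + H) = -6*H)
n(w) = 8 + 2*w
j(c, U) = 8 - 11*c (j(c, U) = c + (8 + 2*(-6*c)) = c + (8 - 12*c) = 8 - 11*c)
√(1286 + j(28, 50)) = √(1286 + (8 - 11*28)) = √(1286 + (8 - 308)) = √(1286 - 300) = √986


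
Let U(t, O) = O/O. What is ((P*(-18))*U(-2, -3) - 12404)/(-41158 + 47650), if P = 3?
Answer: -6229/3246 ≈ -1.9190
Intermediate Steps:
U(t, O) = 1
((P*(-18))*U(-2, -3) - 12404)/(-41158 + 47650) = ((3*(-18))*1 - 12404)/(-41158 + 47650) = (-54*1 - 12404)/6492 = (-54 - 12404)*(1/6492) = -12458*1/6492 = -6229/3246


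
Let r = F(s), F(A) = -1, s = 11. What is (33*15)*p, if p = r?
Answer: -495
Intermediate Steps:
r = -1
p = -1
(33*15)*p = (33*15)*(-1) = 495*(-1) = -495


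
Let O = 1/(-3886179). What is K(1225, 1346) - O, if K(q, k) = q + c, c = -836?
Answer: 1511723632/3886179 ≈ 389.00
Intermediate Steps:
K(q, k) = -836 + q (K(q, k) = q - 836 = -836 + q)
O = -1/3886179 ≈ -2.5732e-7
K(1225, 1346) - O = (-836 + 1225) - 1*(-1/3886179) = 389 + 1/3886179 = 1511723632/3886179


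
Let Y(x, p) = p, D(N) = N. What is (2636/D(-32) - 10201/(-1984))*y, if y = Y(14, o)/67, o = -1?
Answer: 153231/132928 ≈ 1.1527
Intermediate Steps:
y = -1/67 ≈ -0.014925
(2636/D(-32) - 10201/(-1984))*y = (2636/(-32) - 10201/(-1984))*(-1/67) = (2636*(-1/32) - 10201*(-1/1984))*(-1/67) = (-659/8 + 10201/1984)*(-1/67) = -153231/1984*(-1/67) = 153231/132928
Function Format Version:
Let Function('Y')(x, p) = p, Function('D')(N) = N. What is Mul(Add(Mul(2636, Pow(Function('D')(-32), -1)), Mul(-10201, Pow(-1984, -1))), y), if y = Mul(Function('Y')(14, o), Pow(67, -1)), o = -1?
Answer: Rational(153231, 132928) ≈ 1.1527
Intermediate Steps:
y = Rational(-1, 67) (y = Mul(-1, Pow(67, -1)) = Mul(-1, Rational(1, 67)) = Rational(-1, 67) ≈ -0.014925)
Mul(Add(Mul(2636, Pow(Function('D')(-32), -1)), Mul(-10201, Pow(-1984, -1))), y) = Mul(Add(Mul(2636, Pow(-32, -1)), Mul(-10201, Pow(-1984, -1))), Rational(-1, 67)) = Mul(Add(Mul(2636, Rational(-1, 32)), Mul(-10201, Rational(-1, 1984))), Rational(-1, 67)) = Mul(Add(Rational(-659, 8), Rational(10201, 1984)), Rational(-1, 67)) = Mul(Rational(-153231, 1984), Rational(-1, 67)) = Rational(153231, 132928)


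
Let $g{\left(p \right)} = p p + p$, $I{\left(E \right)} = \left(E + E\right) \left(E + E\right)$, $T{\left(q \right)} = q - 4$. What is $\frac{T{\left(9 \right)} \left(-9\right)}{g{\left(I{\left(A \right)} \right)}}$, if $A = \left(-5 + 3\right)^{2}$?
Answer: $- \frac{9}{832} \approx -0.010817$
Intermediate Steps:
$T{\left(q \right)} = -4 + q$ ($T{\left(q \right)} = q - 4 = -4 + q$)
$A = 4$ ($A = \left(-2\right)^{2} = 4$)
$I{\left(E \right)} = 4 E^{2}$ ($I{\left(E \right)} = 2 E 2 E = 4 E^{2}$)
$g{\left(p \right)} = p + p^{2}$ ($g{\left(p \right)} = p^{2} + p = p + p^{2}$)
$\frac{T{\left(9 \right)} \left(-9\right)}{g{\left(I{\left(A \right)} \right)}} = \frac{\left(-4 + 9\right) \left(-9\right)}{4 \cdot 4^{2} \left(1 + 4 \cdot 4^{2}\right)} = \frac{5 \left(-9\right)}{4 \cdot 16 \left(1 + 4 \cdot 16\right)} = - \frac{45}{64 \left(1 + 64\right)} = - \frac{45}{64 \cdot 65} = - \frac{45}{4160} = \left(-45\right) \frac{1}{4160} = - \frac{9}{832}$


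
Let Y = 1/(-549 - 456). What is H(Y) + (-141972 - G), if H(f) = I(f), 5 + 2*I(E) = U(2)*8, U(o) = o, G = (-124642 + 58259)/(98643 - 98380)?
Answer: -74541613/526 ≈ -1.4171e+5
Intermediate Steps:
G = -66383/263 ≈ -252.41
Y = -1/1005 (Y = 1/(-1005) = -1/1005 ≈ -0.00099503)
I(E) = 11/2 (I(E) = -5/2 + (2*8)/2 = -5/2 + (½)*16 = -5/2 + 8 = 11/2)
H(f) = 11/2
H(Y) + (-141972 - G) = 11/2 + (-141972 - 1*(-66383/263)) = 11/2 + (-141972 + 66383/263) = 11/2 - 37272253/263 = -74541613/526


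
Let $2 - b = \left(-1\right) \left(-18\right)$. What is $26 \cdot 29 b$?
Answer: $-12064$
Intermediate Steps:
$b = -16$ ($b = 2 - \left(-1\right) \left(-18\right) = 2 - 18 = -16$)
$26 \cdot 29 b = 26 \cdot 29 \left(-16\right) = 754 \left(-16\right) = -12064$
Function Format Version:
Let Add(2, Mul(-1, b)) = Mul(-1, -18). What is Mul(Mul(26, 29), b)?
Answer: -12064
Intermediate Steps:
b = -16 (b = Add(2, Mul(-1, Mul(-1, -18))) = Add(2, Mul(-1, 18)) = Add(2, -18) = -16)
Mul(Mul(26, 29), b) = Mul(Mul(26, 29), -16) = Mul(754, -16) = -12064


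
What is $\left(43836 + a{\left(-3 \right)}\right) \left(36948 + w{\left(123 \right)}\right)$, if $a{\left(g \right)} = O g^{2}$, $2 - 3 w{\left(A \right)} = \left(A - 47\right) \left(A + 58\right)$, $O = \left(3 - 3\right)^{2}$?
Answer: $1418679080$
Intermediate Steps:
$O = 0$ ($O = 0^{2} = 0$)
$w{\left(A \right)} = \frac{2}{3} - \frac{\left(-47 + A\right) \left(58 + A\right)}{3}$ ($w{\left(A \right)} = \frac{2}{3} - \frac{\left(A - 47\right) \left(A + 58\right)}{3} = \frac{2}{3} - \frac{\left(-47 + A\right) \left(58 + A\right)}{3}$)
$a{\left(g \right)} = 0$ ($a{\left(g \right)} = 0 g^{2} = 0$)
$\left(43836 + a{\left(-3 \right)}\right) \left(36948 + w{\left(123 \right)}\right) = \left(43836 + 0\right) \left(36948 - \left(- \frac{1375}{3} + 5043\right)\right) = 43836 \left(36948 - \frac{13754}{3}\right) = 43836 \cdot \frac{97090}{3} = 1418679080$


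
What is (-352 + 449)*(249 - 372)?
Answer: -11931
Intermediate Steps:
(-352 + 449)*(249 - 372) = 97*(-123) = -11931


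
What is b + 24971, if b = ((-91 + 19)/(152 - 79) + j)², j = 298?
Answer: 603179583/5329 ≈ 1.1319e+5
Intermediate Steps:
b = 470109124/5329 (b = ((-91 + 19)/(152 - 79) + 298)² = (-72/73 + 298)² = (21682/73)² = 470109124/5329 ≈ 88217.)
b + 24971 = 470109124/5329 + 24971 = 603179583/5329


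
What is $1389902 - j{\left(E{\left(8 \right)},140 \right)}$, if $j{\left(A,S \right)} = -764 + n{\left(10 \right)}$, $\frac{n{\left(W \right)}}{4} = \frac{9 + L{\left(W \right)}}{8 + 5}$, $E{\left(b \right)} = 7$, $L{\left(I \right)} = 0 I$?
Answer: $\frac{18078622}{13} \approx 1.3907 \cdot 10^{6}$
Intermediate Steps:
$L{\left(I \right)} = 0$
$n{\left(W \right)} = \frac{36}{13}$ ($n{\left(W \right)} = 4 \frac{9 + 0}{8 + 5} = 4 \cdot \frac{9}{13} = \frac{36}{13}$)
$j{\left(A,S \right)} = - \frac{9896}{13}$ ($j{\left(A,S \right)} = -764 + \frac{36}{13} = - \frac{9896}{13}$)
$1389902 - j{\left(E{\left(8 \right)},140 \right)} = 1389902 - - \frac{9896}{13} = 1389902 + \frac{9896}{13} = \frac{18078622}{13}$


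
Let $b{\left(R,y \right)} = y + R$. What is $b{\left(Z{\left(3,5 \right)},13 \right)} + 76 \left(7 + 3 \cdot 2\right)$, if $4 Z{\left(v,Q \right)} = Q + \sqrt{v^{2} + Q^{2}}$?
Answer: $\frac{4009}{4} + \frac{\sqrt{34}}{4} \approx 1003.7$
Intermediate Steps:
$Z{\left(v,Q \right)} = \frac{Q}{4} + \frac{\sqrt{Q^{2} + v^{2}}}{4}$ ($Z{\left(v,Q \right)} = \frac{Q + \sqrt{v^{2} + Q^{2}}}{4} = \frac{Q + \sqrt{Q^{2} + v^{2}}}{4} = \frac{Q}{4} + \frac{\sqrt{Q^{2} + v^{2}}}{4}$)
$b{\left(R,y \right)} = R + y$
$b{\left(Z{\left(3,5 \right)},13 \right)} + 76 \left(7 + 3 \cdot 2\right) = \left(\left(\frac{1}{4} \cdot 5 + \frac{\sqrt{5^{2} + 3^{2}}}{4}\right) + 13\right) + 76 \left(7 + 3 \cdot 2\right) = \left(\left(\frac{5}{4} + \frac{\sqrt{25 + 9}}{4}\right) + 13\right) + 76 \left(7 + 6\right) = \left(\left(\frac{5}{4} + \frac{\sqrt{34}}{4}\right) + 13\right) + 76 \cdot 13 = \left(\frac{57}{4} + \frac{\sqrt{34}}{4}\right) + 988 = \frac{4009}{4} + \frac{\sqrt{34}}{4}$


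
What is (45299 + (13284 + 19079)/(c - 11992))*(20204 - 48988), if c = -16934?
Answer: -18857643466312/14463 ≈ -1.3039e+9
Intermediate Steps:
(45299 + (13284 + 19079)/(c - 11992))*(20204 - 48988) = (45299 + (13284 + 19079)/(-16934 - 11992))*(20204 - 48988) = (45299 + 32363/(-28926))*(-28784) = (45299 + 32363*(-1/28926))*(-28784) = (45299 - 32363/28926)*(-28784) = (1310286511/28926)*(-28784) = -18857643466312/14463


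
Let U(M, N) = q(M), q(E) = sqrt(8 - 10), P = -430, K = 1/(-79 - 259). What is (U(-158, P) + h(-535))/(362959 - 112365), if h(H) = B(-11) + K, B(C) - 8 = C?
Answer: -1015/84700772 + I*sqrt(2)/250594 ≈ -1.1983e-5 + 5.6434e-6*I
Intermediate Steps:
K = -1/338 (K = 1/(-338) = -1/338 ≈ -0.0029586)
q(E) = I*sqrt(2) (q(E) = sqrt(-2) = I*sqrt(2))
B(C) = 8 + C
U(M, N) = I*sqrt(2)
h(H) = -1015/338 (h(H) = (8 - 11) - 1/338 = -3 - 1/338 = -1015/338)
(U(-158, P) + h(-535))/(362959 - 112365) = (I*sqrt(2) - 1015/338)/(362959 - 112365) = (-1015/338 + I*sqrt(2))/250594 = (-1015/338 + I*sqrt(2))*(1/250594) = -1015/84700772 + I*sqrt(2)/250594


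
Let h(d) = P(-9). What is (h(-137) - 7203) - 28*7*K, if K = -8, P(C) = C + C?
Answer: -5653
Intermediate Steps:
P(C) = 2*C
h(d) = -18 (h(d) = 2*(-9) = -18)
(h(-137) - 7203) - 28*7*K = (-18 - 7203) - 28*7*(-8) = -7221 - 196*(-8) = -7221 - 1*(-1568) = -7221 + 1568 = -5653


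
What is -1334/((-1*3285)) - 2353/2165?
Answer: -968299/1422405 ≈ -0.68075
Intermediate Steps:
-1334/((-1*3285)) - 2353/2165 = -1334/(-3285) - 2353*1/2165 = -1334*(-1/3285) - 2353/2165 = 1334/3285 - 2353/2165 = -968299/1422405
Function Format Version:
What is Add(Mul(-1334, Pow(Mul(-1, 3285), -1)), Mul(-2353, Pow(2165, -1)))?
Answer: Rational(-968299, 1422405) ≈ -0.68075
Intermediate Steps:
Add(Mul(-1334, Pow(Mul(-1, 3285), -1)), Mul(-2353, Pow(2165, -1))) = Add(Mul(-1334, Pow(-3285, -1)), Mul(-2353, Rational(1, 2165))) = Add(Mul(-1334, Rational(-1, 3285)), Rational(-2353, 2165)) = Add(Rational(1334, 3285), Rational(-2353, 2165)) = Rational(-968299, 1422405)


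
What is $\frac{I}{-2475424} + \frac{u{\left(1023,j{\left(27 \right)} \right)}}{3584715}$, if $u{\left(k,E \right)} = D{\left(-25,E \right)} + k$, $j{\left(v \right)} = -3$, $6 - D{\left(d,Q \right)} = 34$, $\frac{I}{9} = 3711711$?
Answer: $- \frac{23949274365881}{1774737908832} \approx -13.495$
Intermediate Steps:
$I = 33405399$ ($I = 9 \cdot 3711711 = 33405399$)
$D{\left(d,Q \right)} = -28$ ($D{\left(d,Q \right)} = 6 - 34 = -28$)
$u{\left(k,E \right)} = -28 + k$
$\frac{I}{-2475424} + \frac{u{\left(1023,j{\left(27 \right)} \right)}}{3584715} = \frac{33405399}{-2475424} + \frac{-28 + 1023}{3584715} = 33405399 \left(- \frac{1}{2475424}\right) + 995 \cdot \frac{1}{3584715} = - \frac{33405399}{2475424} + \frac{199}{716943} = - \frac{23949274365881}{1774737908832}$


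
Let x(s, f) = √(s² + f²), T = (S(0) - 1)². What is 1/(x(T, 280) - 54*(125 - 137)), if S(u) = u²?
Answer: 648/341503 - √78401/341503 ≈ 0.0010776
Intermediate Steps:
T = 1 (T = (0² - 1)² = (0 - 1)² = (-1)² = 1)
x(s, f) = √(f² + s²)
1/(x(T, 280) - 54*(125 - 137)) = 1/(√(280² + 1²) - 54*(125 - 137)) = 1/(√(78400 + 1) - 54*(-12)) = 1/(√78401 + 648) = 1/(648 + √78401)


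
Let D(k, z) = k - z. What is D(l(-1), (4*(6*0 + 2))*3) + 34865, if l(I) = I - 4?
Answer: 34836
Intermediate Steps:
l(I) = -4 + I
D(l(-1), (4*(6*0 + 2))*3) + 34865 = ((-4 - 1) - 4*(6*0 + 2)*3) + 34865 = (-5 - 4*(0 + 2)*3) + 34865 = (-5 - 4*2*3) + 34865 = (-5 - 8*3) + 34865 = (-5 - 1*24) + 34865 = (-5 - 24) + 34865 = -29 + 34865 = 34836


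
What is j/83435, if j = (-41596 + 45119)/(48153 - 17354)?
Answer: 3523/2569714565 ≈ 1.3710e-6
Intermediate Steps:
j = 3523/30799 ≈ 0.11439
j/83435 = (3523/30799)/83435 = (3523/30799)*(1/83435) = 3523/2569714565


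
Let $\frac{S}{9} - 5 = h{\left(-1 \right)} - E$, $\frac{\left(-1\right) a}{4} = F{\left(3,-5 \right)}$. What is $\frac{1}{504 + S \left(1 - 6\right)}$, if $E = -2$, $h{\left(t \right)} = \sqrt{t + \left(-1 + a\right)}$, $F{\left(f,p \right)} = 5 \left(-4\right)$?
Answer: $- \frac{7}{4527} - \frac{5 \sqrt{78}}{13581} \approx -0.0047978$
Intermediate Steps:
$F{\left(f,p \right)} = -20$
$a = 80$ ($a = \left(-4\right) \left(-20\right) = 80$)
$h{\left(t \right)} = \sqrt{79 + t}$ ($h{\left(t \right)} = \sqrt{t + \left(-1 + 80\right)} = \sqrt{t + 79} = \sqrt{79 + t}$)
$S = 63 + 9 \sqrt{78}$ ($S = 45 + 9 \left(\sqrt{79 - 1} - -2\right) = 45 + 9 \left(\sqrt{78} + 2\right) = 45 + 9 \left(2 + \sqrt{78}\right) = 45 + \left(18 + 9 \sqrt{78}\right) = 63 + 9 \sqrt{78} \approx 142.49$)
$\frac{1}{504 + S \left(1 - 6\right)} = \frac{1}{504 + \left(63 + 9 \sqrt{78}\right) \left(1 - 6\right)} = \frac{1}{504 + \left(63 + 9 \sqrt{78}\right) \left(-5\right)} = \frac{1}{504 - \left(315 + 45 \sqrt{78}\right)} = \frac{1}{189 - 45 \sqrt{78}}$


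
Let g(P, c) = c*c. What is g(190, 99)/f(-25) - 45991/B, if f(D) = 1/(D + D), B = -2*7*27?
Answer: -185192909/378 ≈ -4.8993e+5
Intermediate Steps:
B = -378 (B = -14*27 = -378)
g(P, c) = c²
f(D) = 1/(2*D)
g(190, 99)/f(-25) - 45991/B = 99²/(((½)/(-25))) - 45991/(-378) = 9801/(((½)*(-1/25))) - 45991*(-1/378) = 9801/(-1/50) + 45991/378 = 9801*(-50) + 45991/378 = -490050 + 45991/378 = -185192909/378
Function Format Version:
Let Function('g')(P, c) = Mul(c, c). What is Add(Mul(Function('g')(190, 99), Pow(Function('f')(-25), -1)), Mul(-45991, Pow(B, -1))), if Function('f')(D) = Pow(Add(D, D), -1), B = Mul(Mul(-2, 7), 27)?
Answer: Rational(-185192909, 378) ≈ -4.8993e+5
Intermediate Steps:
B = -378 (B = Mul(-14, 27) = -378)
Function('g')(P, c) = Pow(c, 2)
Function('f')(D) = Mul(Rational(1, 2), Pow(D, -1)) (Function('f')(D) = Pow(Mul(2, D), -1) = Mul(Rational(1, 2), Pow(D, -1)))
Add(Mul(Function('g')(190, 99), Pow(Function('f')(-25), -1)), Mul(-45991, Pow(B, -1))) = Add(Mul(Pow(99, 2), Pow(Mul(Rational(1, 2), Pow(-25, -1)), -1)), Mul(-45991, Pow(-378, -1))) = Add(Mul(9801, Pow(Mul(Rational(1, 2), Rational(-1, 25)), -1)), Mul(-45991, Rational(-1, 378))) = Add(Mul(9801, Pow(Rational(-1, 50), -1)), Rational(45991, 378)) = Add(Mul(9801, -50), Rational(45991, 378)) = Add(-490050, Rational(45991, 378)) = Rational(-185192909, 378)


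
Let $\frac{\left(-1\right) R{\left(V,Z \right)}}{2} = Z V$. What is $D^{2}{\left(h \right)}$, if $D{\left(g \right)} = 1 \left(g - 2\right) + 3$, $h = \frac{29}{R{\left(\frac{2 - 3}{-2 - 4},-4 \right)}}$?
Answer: $\frac{8281}{16} \approx 517.56$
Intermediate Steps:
$R{\left(V,Z \right)} = - 2 V Z$ ($R{\left(V,Z \right)} = - 2 Z V = - 2 V Z$)
$h = \frac{87}{4}$ ($h = \frac{29}{\left(-2\right) \frac{2 - 3}{-2 - 4} \left(-4\right)} = \frac{29}{\left(-2\right) \left(- \frac{1}{-6}\right) \left(-4\right)} = \frac{29}{\left(-2\right) \left(\left(-1\right) \left(- \frac{1}{6}\right)\right) \left(-4\right)} = \frac{29}{\left(-2\right) \frac{1}{6} \left(-4\right)} = \frac{29}{\frac{4}{3}} = 29 \cdot \frac{3}{4} = \frac{87}{4} \approx 21.75$)
$D{\left(g \right)} = 1 + g$ ($D{\left(g \right)} = 1 \left(-2 + g\right) + 3 = \left(-2 + g\right) + 3 = 1 + g$)
$D^{2}{\left(h \right)} = \left(1 + \frac{87}{4}\right)^{2} = \left(\frac{91}{4}\right)^{2} = \frac{8281}{16}$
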